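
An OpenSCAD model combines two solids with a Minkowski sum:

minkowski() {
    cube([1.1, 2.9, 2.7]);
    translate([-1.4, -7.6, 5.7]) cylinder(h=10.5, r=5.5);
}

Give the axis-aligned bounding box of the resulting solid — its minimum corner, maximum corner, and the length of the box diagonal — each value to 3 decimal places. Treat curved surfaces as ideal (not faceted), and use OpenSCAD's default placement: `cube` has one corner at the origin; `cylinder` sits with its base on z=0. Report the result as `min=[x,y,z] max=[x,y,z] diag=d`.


min=[-6.900,-13.100,5.700] max=[5.200,0.800,18.900] diag=22.668

A = translate([-1.4, -7.6, 5.7]) cylinder(h=10.5, r=5.5) → bbox [-6.9,-13.1,5.7] .. [4.1,-2.1,16.2]
B = cube([1.1, 2.9, 2.7]) → bbox [0,0,0] .. [1.1,2.9,2.7]
lo = A.lo+B.lo = [-6.9+0, -13.1+0, 5.7+0] = [-6.900,-13.100,5.700]
hi = A.hi+B.hi = [4.1+1.1, -2.1+2.9, 16.2+2.7] = [5.200,0.800,18.900]
diag = √(12.1²+13.9²+13.2²) = √513.86 = 22.668


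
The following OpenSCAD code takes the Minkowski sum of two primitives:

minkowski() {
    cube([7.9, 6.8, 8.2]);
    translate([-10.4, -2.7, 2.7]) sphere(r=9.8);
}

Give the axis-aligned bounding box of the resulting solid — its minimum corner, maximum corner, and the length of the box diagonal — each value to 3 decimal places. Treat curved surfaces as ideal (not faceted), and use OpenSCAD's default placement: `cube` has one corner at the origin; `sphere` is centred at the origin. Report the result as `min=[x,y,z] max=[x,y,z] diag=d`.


A = translate([-10.4, -2.7, 2.7]) sphere(r=9.8) → bbox [-20.2,-12.5,-7.1] .. [-0.6,7.1,12.5]
B = cube([7.9, 6.8, 8.2]) → bbox [0,0,0] .. [7.9,6.8,8.2]
lo = A.lo+B.lo = [-20.2+0, -12.5+0, -7.1+0] = [-20.200,-12.500,-7.100]
hi = A.hi+B.hi = [-0.6+7.9, 7.1+6.8, 12.5+8.2] = [7.300,13.900,20.700]
diag = √(27.5²+26.4²+27.8²) = √2226.05 = 47.181

min=[-20.200,-12.500,-7.100] max=[7.300,13.900,20.700] diag=47.181


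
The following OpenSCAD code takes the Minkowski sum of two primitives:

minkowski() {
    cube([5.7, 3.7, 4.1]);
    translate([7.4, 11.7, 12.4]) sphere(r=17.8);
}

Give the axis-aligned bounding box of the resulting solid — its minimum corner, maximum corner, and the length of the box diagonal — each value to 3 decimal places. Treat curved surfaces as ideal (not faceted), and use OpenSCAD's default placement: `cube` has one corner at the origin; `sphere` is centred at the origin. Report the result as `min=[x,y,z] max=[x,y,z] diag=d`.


A = translate([7.4, 11.7, 12.4]) sphere(r=17.8) → bbox [-10.4,-6.1,-5.4] .. [25.2,29.5,30.2]
B = cube([5.7, 3.7, 4.1]) → bbox [0,0,0] .. [5.7,3.7,4.1]
lo = A.lo+B.lo = [-10.4+0, -6.1+0, -5.4+0] = [-10.400,-6.100,-5.400]
hi = A.hi+B.hi = [25.2+5.7, 29.5+3.7, 30.2+4.1] = [30.900,33.200,34.300]
diag = √(41.3²+39.3²+39.7²) = √4826.27 = 69.471

min=[-10.400,-6.100,-5.400] max=[30.900,33.200,34.300] diag=69.471


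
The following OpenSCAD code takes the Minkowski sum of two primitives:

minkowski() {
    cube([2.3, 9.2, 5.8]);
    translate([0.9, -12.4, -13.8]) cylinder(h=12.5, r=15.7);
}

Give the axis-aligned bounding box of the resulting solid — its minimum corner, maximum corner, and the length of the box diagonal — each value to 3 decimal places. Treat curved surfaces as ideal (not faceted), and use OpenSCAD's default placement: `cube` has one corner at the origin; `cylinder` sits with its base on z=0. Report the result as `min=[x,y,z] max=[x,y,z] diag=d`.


min=[-14.800,-28.100,-13.800] max=[18.900,12.500,4.500] diag=55.847

A = translate([0.9, -12.4, -13.8]) cylinder(h=12.5, r=15.7) → bbox [-14.8,-28.1,-13.8] .. [16.6,3.3,-1.3]
B = cube([2.3, 9.2, 5.8]) → bbox [0,0,0] .. [2.3,9.2,5.8]
lo = A.lo+B.lo = [-14.8+0, -28.1+0, -13.8+0] = [-14.800,-28.100,-13.800]
hi = A.hi+B.hi = [16.6+2.3, 3.3+9.2, -1.3+5.8] = [18.900,12.500,4.500]
diag = √(33.7²+40.6²+18.3²) = √3118.94 = 55.847


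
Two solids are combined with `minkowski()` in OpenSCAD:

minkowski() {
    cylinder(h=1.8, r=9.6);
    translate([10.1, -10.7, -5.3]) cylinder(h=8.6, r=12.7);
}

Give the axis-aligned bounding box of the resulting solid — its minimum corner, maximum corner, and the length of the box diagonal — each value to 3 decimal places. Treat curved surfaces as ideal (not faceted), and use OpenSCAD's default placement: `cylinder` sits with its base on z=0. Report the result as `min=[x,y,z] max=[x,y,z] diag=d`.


A = translate([10.1, -10.7, -5.3]) cylinder(h=8.6, r=12.7) → bbox [-2.6,-23.4,-5.3] .. [22.8,2,3.3]
B = cylinder(h=1.8, r=9.6) → bbox [-9.6,-9.6,0] .. [9.6,9.6,1.8]
lo = A.lo+B.lo = [-2.6-9.6, -23.4-9.6, -5.3+0] = [-12.200,-33.000,-5.300]
hi = A.hi+B.hi = [22.8+9.6, 2+9.6, 3.3+1.8] = [32.400,11.600,5.100]
diag = √(44.6²+44.6²+10.4²) = √4086.48 = 63.926

min=[-12.200,-33.000,-5.300] max=[32.400,11.600,5.100] diag=63.926


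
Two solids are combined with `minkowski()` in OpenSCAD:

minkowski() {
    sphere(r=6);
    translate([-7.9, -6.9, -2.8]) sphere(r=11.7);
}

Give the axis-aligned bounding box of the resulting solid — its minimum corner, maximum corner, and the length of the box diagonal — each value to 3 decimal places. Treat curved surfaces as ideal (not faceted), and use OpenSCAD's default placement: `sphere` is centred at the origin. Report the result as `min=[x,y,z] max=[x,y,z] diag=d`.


min=[-25.600,-24.600,-20.500] max=[9.800,10.800,14.900] diag=61.315

A = translate([-7.9, -6.9, -2.8]) sphere(r=11.7) → bbox [-19.6,-18.6,-14.5] .. [3.8,4.8,8.9]
B = sphere(r=6) → bbox [-6,-6,-6] .. [6,6,6]
lo = A.lo+B.lo = [-19.6-6, -18.6-6, -14.5-6] = [-25.600,-24.600,-20.500]
hi = A.hi+B.hi = [3.8+6, 4.8+6, 8.9+6] = [9.800,10.800,14.900]
diag = √(35.4²+35.4²+35.4²) = √3759.48 = 61.315


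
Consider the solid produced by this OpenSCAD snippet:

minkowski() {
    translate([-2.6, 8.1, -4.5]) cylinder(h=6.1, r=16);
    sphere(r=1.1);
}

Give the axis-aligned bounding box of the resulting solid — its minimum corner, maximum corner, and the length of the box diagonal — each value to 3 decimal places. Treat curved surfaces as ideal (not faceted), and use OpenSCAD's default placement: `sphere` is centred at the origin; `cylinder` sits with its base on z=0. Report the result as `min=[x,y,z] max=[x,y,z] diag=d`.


A = translate([-2.6, 8.1, -4.5]) cylinder(h=6.1, r=16) → bbox [-18.6,-7.9,-4.5] .. [13.4,24.1,1.6]
B = sphere(r=1.1) → bbox [-1.1,-1.1,-1.1] .. [1.1,1.1,1.1]
lo = A.lo+B.lo = [-18.6-1.1, -7.9-1.1, -4.5-1.1] = [-19.700,-9.000,-5.600]
hi = A.hi+B.hi = [13.4+1.1, 24.1+1.1, 1.6+1.1] = [14.500,25.200,2.700]
diag = √(34.2²+34.2²+8.3²) = √2408.17 = 49.073

min=[-19.700,-9.000,-5.600] max=[14.500,25.200,2.700] diag=49.073


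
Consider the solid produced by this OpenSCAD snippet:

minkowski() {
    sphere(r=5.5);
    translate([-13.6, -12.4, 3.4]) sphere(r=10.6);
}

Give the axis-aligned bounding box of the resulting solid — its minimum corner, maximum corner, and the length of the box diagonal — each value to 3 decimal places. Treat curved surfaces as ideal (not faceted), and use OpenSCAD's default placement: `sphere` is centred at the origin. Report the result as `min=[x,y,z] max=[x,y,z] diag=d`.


min=[-29.700,-28.500,-12.700] max=[2.500,3.700,19.500] diag=55.772

A = translate([-13.6, -12.4, 3.4]) sphere(r=10.6) → bbox [-24.2,-23,-7.2] .. [-3,-1.8,14]
B = sphere(r=5.5) → bbox [-5.5,-5.5,-5.5] .. [5.5,5.5,5.5]
lo = A.lo+B.lo = [-24.2-5.5, -23-5.5, -7.2-5.5] = [-29.700,-28.500,-12.700]
hi = A.hi+B.hi = [-3+5.5, -1.8+5.5, 14+5.5] = [2.500,3.700,19.500]
diag = √(32.2²+32.2²+32.2²) = √3110.52 = 55.772


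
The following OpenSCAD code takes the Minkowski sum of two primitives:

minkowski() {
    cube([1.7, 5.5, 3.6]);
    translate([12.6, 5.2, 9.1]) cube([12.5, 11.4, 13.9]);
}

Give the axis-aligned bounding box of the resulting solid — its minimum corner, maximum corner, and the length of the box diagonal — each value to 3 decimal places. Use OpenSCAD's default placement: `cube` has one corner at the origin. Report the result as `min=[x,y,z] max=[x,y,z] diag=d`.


min=[12.600,5.200,9.100] max=[26.800,22.100,26.600] diag=28.169

A = translate([12.6, 5.2, 9.1]) cube([12.5, 11.4, 13.9]) → bbox [12.6,5.2,9.1] .. [25.1,16.6,23]
B = cube([1.7, 5.5, 3.6]) → bbox [0,0,0] .. [1.7,5.5,3.6]
lo = A.lo+B.lo = [12.6+0, 5.2+0, 9.1+0] = [12.600,5.200,9.100]
hi = A.hi+B.hi = [25.1+1.7, 16.6+5.5, 23+3.6] = [26.800,22.100,26.600]
diag = √(14.2²+16.9²+17.5²) = √793.5 = 28.169


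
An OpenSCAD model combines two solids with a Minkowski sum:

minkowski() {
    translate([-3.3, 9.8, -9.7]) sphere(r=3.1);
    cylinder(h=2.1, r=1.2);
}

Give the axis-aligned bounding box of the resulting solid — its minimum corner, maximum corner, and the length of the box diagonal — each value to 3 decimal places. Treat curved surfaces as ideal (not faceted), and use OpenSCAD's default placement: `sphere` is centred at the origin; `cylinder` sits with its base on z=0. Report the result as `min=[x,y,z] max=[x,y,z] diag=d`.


min=[-7.600,5.500,-12.800] max=[1.000,14.100,-4.500] diag=14.724

A = translate([-3.3, 9.8, -9.7]) sphere(r=3.1) → bbox [-6.4,6.7,-12.8] .. [-0.2,12.9,-6.6]
B = cylinder(h=2.1, r=1.2) → bbox [-1.2,-1.2,0] .. [1.2,1.2,2.1]
lo = A.lo+B.lo = [-6.4-1.2, 6.7-1.2, -12.8+0] = [-7.600,5.500,-12.800]
hi = A.hi+B.hi = [-0.2+1.2, 12.9+1.2, -6.6+2.1] = [1.000,14.100,-4.500]
diag = √(8.6²+8.6²+8.3²) = √216.81 = 14.724


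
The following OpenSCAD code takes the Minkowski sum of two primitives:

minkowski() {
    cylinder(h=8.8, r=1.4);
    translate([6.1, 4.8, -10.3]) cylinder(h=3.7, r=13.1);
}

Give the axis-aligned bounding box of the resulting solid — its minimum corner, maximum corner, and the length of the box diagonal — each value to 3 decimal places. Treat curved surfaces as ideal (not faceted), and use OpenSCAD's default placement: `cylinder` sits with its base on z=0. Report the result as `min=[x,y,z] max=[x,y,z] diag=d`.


min=[-8.400,-9.700,-10.300] max=[20.600,19.300,2.200] diag=42.875

A = translate([6.1, 4.8, -10.3]) cylinder(h=3.7, r=13.1) → bbox [-7,-8.3,-10.3] .. [19.2,17.9,-6.6]
B = cylinder(h=8.8, r=1.4) → bbox [-1.4,-1.4,0] .. [1.4,1.4,8.8]
lo = A.lo+B.lo = [-7-1.4, -8.3-1.4, -10.3+0] = [-8.400,-9.700,-10.300]
hi = A.hi+B.hi = [19.2+1.4, 17.9+1.4, -6.6+8.8] = [20.600,19.300,2.200]
diag = √(29²+29²+12.5²) = √1838.25 = 42.875


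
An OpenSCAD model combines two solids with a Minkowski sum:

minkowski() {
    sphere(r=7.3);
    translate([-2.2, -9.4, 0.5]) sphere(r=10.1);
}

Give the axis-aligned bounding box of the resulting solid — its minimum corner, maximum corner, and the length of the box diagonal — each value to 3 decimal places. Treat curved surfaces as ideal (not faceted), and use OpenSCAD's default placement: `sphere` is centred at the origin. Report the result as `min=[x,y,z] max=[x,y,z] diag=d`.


A = translate([-2.2, -9.4, 0.5]) sphere(r=10.1) → bbox [-12.3,-19.5,-9.6] .. [7.9,0.7,10.6]
B = sphere(r=7.3) → bbox [-7.3,-7.3,-7.3] .. [7.3,7.3,7.3]
lo = A.lo+B.lo = [-12.3-7.3, -19.5-7.3, -9.6-7.3] = [-19.600,-26.800,-16.900]
hi = A.hi+B.hi = [7.9+7.3, 0.7+7.3, 10.6+7.3] = [15.200,8.000,17.900]
diag = √(34.8²+34.8²+34.8²) = √3633.12 = 60.275

min=[-19.600,-26.800,-16.900] max=[15.200,8.000,17.900] diag=60.275


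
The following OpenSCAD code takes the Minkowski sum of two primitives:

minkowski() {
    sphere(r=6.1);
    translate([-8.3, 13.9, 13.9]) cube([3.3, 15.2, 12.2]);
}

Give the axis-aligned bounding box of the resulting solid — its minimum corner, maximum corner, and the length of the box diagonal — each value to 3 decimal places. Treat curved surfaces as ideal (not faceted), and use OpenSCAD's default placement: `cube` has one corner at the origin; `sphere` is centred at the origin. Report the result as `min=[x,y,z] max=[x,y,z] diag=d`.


A = translate([-8.3, 13.9, 13.9]) cube([3.3, 15.2, 12.2]) → bbox [-8.3,13.9,13.9] .. [-5,29.1,26.1]
B = sphere(r=6.1) → bbox [-6.1,-6.1,-6.1] .. [6.1,6.1,6.1]
lo = A.lo+B.lo = [-8.3-6.1, 13.9-6.1, 13.9-6.1] = [-14.400,7.800,7.800]
hi = A.hi+B.hi = [-5+6.1, 29.1+6.1, 26.1+6.1] = [1.100,35.200,32.200]
diag = √(15.5²+27.4²+24.4²) = √1586.37 = 39.829

min=[-14.400,7.800,7.800] max=[1.100,35.200,32.200] diag=39.829


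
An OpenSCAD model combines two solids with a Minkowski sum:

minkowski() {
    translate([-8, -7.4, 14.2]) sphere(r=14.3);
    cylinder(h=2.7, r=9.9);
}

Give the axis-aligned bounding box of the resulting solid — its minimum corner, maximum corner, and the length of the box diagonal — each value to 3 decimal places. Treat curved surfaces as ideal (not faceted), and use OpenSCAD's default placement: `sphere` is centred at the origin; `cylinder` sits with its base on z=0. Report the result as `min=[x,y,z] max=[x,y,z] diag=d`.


A = translate([-8, -7.4, 14.2]) sphere(r=14.3) → bbox [-22.3,-21.7,-0.1] .. [6.3,6.9,28.5]
B = cylinder(h=2.7, r=9.9) → bbox [-9.9,-9.9,0] .. [9.9,9.9,2.7]
lo = A.lo+B.lo = [-22.3-9.9, -21.7-9.9, -0.1+0] = [-32.200,-31.600,-0.100]
hi = A.hi+B.hi = [6.3+9.9, 6.9+9.9, 28.5+2.7] = [16.200,16.800,31.200]
diag = √(48.4²+48.4²+31.3²) = √5664.81 = 75.265

min=[-32.200,-31.600,-0.100] max=[16.200,16.800,31.200] diag=75.265


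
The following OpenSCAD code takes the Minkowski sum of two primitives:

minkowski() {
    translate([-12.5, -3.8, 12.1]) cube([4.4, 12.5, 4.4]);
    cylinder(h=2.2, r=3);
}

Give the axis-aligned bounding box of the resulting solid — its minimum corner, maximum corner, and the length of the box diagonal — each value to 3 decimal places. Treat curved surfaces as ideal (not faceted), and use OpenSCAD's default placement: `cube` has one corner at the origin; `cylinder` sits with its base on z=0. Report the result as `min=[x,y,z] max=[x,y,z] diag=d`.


A = translate([-12.5, -3.8, 12.1]) cube([4.4, 12.5, 4.4]) → bbox [-12.5,-3.8,12.1] .. [-8.1,8.7,16.5]
B = cylinder(h=2.2, r=3) → bbox [-3,-3,0] .. [3,3,2.2]
lo = A.lo+B.lo = [-12.5-3, -3.8-3, 12.1+0] = [-15.500,-6.800,12.100]
hi = A.hi+B.hi = [-8.1+3, 8.7+3, 16.5+2.2] = [-5.100,11.700,18.700]
diag = √(10.4²+18.5²+6.6²) = √493.97 = 22.225

min=[-15.500,-6.800,12.100] max=[-5.100,11.700,18.700] diag=22.225


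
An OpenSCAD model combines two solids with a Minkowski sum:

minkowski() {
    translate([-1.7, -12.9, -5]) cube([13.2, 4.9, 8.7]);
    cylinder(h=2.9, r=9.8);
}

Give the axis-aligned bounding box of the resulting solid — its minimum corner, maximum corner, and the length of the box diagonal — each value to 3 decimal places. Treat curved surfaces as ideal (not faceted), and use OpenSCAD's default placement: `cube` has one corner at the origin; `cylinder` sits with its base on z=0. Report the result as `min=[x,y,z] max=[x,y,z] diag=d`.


min=[-11.500,-22.700,-5.000] max=[21.300,1.800,6.600] diag=42.552

A = translate([-1.7, -12.9, -5]) cube([13.2, 4.9, 8.7]) → bbox [-1.7,-12.9,-5] .. [11.5,-8,3.7]
B = cylinder(h=2.9, r=9.8) → bbox [-9.8,-9.8,0] .. [9.8,9.8,2.9]
lo = A.lo+B.lo = [-1.7-9.8, -12.9-9.8, -5+0] = [-11.500,-22.700,-5.000]
hi = A.hi+B.hi = [11.5+9.8, -8+9.8, 3.7+2.9] = [21.300,1.800,6.600]
diag = √(32.8²+24.5²+11.6²) = √1810.65 = 42.552


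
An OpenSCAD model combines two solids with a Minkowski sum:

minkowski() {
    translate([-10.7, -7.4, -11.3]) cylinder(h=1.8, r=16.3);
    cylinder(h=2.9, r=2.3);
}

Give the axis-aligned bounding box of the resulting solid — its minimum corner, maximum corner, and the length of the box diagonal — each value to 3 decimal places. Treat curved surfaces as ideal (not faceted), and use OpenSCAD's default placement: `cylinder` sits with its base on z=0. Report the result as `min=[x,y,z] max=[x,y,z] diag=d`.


min=[-29.300,-26.000,-11.300] max=[7.900,11.200,-6.600] diag=52.818

A = translate([-10.7, -7.4, -11.3]) cylinder(h=1.8, r=16.3) → bbox [-27,-23.7,-11.3] .. [5.6,8.9,-9.5]
B = cylinder(h=2.9, r=2.3) → bbox [-2.3,-2.3,0] .. [2.3,2.3,2.9]
lo = A.lo+B.lo = [-27-2.3, -23.7-2.3, -11.3+0] = [-29.300,-26.000,-11.300]
hi = A.hi+B.hi = [5.6+2.3, 8.9+2.3, -9.5+2.9] = [7.900,11.200,-6.600]
diag = √(37.2²+37.2²+4.7²) = √2789.77 = 52.818


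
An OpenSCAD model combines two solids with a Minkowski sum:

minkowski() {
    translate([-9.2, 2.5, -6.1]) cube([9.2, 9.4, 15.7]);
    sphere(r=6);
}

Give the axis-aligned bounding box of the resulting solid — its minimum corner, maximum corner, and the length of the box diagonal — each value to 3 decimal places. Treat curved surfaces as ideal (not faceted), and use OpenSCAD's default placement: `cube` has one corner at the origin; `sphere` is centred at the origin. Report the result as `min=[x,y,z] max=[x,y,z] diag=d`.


A = translate([-9.2, 2.5, -6.1]) cube([9.2, 9.4, 15.7]) → bbox [-9.2,2.5,-6.1] .. [0,11.9,9.6]
B = sphere(r=6) → bbox [-6,-6,-6] .. [6,6,6]
lo = A.lo+B.lo = [-9.2-6, 2.5-6, -6.1-6] = [-15.200,-3.500,-12.100]
hi = A.hi+B.hi = [0+6, 11.9+6, 9.6+6] = [6.000,17.900,15.600]
diag = √(21.2²+21.4²+27.7²) = √1674.69 = 40.923

min=[-15.200,-3.500,-12.100] max=[6.000,17.900,15.600] diag=40.923


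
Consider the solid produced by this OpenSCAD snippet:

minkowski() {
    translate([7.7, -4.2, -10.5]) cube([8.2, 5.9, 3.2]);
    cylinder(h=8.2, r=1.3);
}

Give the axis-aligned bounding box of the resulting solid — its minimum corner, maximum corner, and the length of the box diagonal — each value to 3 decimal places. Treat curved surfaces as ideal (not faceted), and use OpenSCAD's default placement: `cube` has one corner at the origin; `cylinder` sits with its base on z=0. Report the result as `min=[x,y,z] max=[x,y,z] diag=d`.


A = translate([7.7, -4.2, -10.5]) cube([8.2, 5.9, 3.2]) → bbox [7.7,-4.2,-10.5] .. [15.9,1.7,-7.3]
B = cylinder(h=8.2, r=1.3) → bbox [-1.3,-1.3,0] .. [1.3,1.3,8.2]
lo = A.lo+B.lo = [7.7-1.3, -4.2-1.3, -10.5+0] = [6.400,-5.500,-10.500]
hi = A.hi+B.hi = [15.9+1.3, 1.7+1.3, -7.3+8.2] = [17.200,3.000,0.900]
diag = √(10.8²+8.5²+11.4²) = √318.85 = 17.856

min=[6.400,-5.500,-10.500] max=[17.200,3.000,0.900] diag=17.856


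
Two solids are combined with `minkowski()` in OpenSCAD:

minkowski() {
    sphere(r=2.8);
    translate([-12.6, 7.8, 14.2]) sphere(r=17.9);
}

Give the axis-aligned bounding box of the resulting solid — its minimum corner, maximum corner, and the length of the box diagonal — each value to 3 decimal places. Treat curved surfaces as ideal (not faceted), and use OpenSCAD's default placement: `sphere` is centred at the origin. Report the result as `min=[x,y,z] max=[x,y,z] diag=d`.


A = translate([-12.6, 7.8, 14.2]) sphere(r=17.9) → bbox [-30.5,-10.1,-3.7] .. [5.3,25.7,32.1]
B = sphere(r=2.8) → bbox [-2.8,-2.8,-2.8] .. [2.8,2.8,2.8]
lo = A.lo+B.lo = [-30.5-2.8, -10.1-2.8, -3.7-2.8] = [-33.300,-12.900,-6.500]
hi = A.hi+B.hi = [5.3+2.8, 25.7+2.8, 32.1+2.8] = [8.100,28.500,34.900]
diag = √(41.4²+41.4²+41.4²) = √5141.88 = 71.707

min=[-33.300,-12.900,-6.500] max=[8.100,28.500,34.900] diag=71.707


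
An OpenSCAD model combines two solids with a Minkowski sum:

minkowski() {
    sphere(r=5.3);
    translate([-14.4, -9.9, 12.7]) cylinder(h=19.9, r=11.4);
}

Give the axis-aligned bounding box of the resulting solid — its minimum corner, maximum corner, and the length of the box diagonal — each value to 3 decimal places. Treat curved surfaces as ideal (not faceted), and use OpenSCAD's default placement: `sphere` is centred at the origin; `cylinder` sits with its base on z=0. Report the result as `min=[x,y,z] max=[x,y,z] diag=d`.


A = translate([-14.4, -9.9, 12.7]) cylinder(h=19.9, r=11.4) → bbox [-25.8,-21.3,12.7] .. [-3,1.5,32.6]
B = sphere(r=5.3) → bbox [-5.3,-5.3,-5.3] .. [5.3,5.3,5.3]
lo = A.lo+B.lo = [-25.8-5.3, -21.3-5.3, 12.7-5.3] = [-31.100,-26.600,7.400]
hi = A.hi+B.hi = [-3+5.3, 1.5+5.3, 32.6+5.3] = [2.300,6.800,37.900]
diag = √(33.4²+33.4²+30.5²) = √3161.37 = 56.226

min=[-31.100,-26.600,7.400] max=[2.300,6.800,37.900] diag=56.226


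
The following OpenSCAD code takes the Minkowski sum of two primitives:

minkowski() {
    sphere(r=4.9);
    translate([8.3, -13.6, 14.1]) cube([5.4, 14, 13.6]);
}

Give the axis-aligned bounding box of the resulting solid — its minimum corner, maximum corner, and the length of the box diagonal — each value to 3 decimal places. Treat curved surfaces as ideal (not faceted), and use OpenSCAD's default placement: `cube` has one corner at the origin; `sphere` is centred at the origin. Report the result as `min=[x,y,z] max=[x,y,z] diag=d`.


A = translate([8.3, -13.6, 14.1]) cube([5.4, 14, 13.6]) → bbox [8.3,-13.6,14.1] .. [13.7,0.4,27.7]
B = sphere(r=4.9) → bbox [-4.9,-4.9,-4.9] .. [4.9,4.9,4.9]
lo = A.lo+B.lo = [8.3-4.9, -13.6-4.9, 14.1-4.9] = [3.400,-18.500,9.200]
hi = A.hi+B.hi = [13.7+4.9, 0.4+4.9, 27.7+4.9] = [18.600,5.300,32.600]
diag = √(15.2²+23.8²+23.4²) = √1345.04 = 36.675

min=[3.400,-18.500,9.200] max=[18.600,5.300,32.600] diag=36.675


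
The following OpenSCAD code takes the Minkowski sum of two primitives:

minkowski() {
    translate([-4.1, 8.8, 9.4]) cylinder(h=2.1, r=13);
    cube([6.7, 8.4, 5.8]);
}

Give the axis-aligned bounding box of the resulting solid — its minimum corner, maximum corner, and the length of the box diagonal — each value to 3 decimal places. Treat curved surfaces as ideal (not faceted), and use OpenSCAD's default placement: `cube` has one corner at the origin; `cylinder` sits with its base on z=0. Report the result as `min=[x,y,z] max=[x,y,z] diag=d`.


A = translate([-4.1, 8.8, 9.4]) cylinder(h=2.1, r=13) → bbox [-17.1,-4.2,9.4] .. [8.9,21.8,11.5]
B = cube([6.7, 8.4, 5.8]) → bbox [0,0,0] .. [6.7,8.4,5.8]
lo = A.lo+B.lo = [-17.1+0, -4.2+0, 9.4+0] = [-17.100,-4.200,9.400]
hi = A.hi+B.hi = [8.9+6.7, 21.8+8.4, 11.5+5.8] = [15.600,30.200,17.300]
diag = √(32.7²+34.4²+7.9²) = √2315.06 = 48.115

min=[-17.100,-4.200,9.400] max=[15.600,30.200,17.300] diag=48.115


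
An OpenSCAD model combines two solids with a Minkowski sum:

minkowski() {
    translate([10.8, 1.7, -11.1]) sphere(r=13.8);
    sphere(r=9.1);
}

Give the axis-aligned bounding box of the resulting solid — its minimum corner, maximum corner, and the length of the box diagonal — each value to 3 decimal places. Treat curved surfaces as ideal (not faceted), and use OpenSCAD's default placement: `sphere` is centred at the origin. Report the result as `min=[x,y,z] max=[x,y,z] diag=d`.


min=[-12.100,-21.200,-34.000] max=[33.700,24.600,11.800] diag=79.328

A = translate([10.8, 1.7, -11.1]) sphere(r=13.8) → bbox [-3,-12.1,-24.9] .. [24.6,15.5,2.7]
B = sphere(r=9.1) → bbox [-9.1,-9.1,-9.1] .. [9.1,9.1,9.1]
lo = A.lo+B.lo = [-3-9.1, -12.1-9.1, -24.9-9.1] = [-12.100,-21.200,-34.000]
hi = A.hi+B.hi = [24.6+9.1, 15.5+9.1, 2.7+9.1] = [33.700,24.600,11.800]
diag = √(45.8²+45.8²+45.8²) = √6292.92 = 79.328


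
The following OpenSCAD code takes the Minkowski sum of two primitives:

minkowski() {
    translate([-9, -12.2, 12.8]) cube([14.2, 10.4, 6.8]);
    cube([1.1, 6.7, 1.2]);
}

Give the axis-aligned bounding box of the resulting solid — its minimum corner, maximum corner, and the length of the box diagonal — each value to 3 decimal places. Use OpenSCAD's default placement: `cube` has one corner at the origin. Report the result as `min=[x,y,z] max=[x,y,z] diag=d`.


A = translate([-9, -12.2, 12.8]) cube([14.2, 10.4, 6.8]) → bbox [-9,-12.2,12.8] .. [5.2,-1.8,19.6]
B = cube([1.1, 6.7, 1.2]) → bbox [0,0,0] .. [1.1,6.7,1.2]
lo = A.lo+B.lo = [-9+0, -12.2+0, 12.8+0] = [-9.000,-12.200,12.800]
hi = A.hi+B.hi = [5.2+1.1, -1.8+6.7, 19.6+1.2] = [6.300,4.900,20.800]
diag = √(15.3²+17.1²+8²) = √590.5 = 24.300

min=[-9.000,-12.200,12.800] max=[6.300,4.900,20.800] diag=24.300


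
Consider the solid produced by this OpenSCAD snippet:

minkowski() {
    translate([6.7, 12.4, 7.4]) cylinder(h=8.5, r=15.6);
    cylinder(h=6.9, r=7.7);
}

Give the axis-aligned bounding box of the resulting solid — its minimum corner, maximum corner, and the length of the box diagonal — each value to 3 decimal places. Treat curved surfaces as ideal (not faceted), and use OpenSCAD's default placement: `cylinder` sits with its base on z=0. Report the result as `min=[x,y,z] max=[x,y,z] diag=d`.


min=[-16.600,-10.900,7.400] max=[30.000,35.700,22.800] diag=67.678

A = translate([6.7, 12.4, 7.4]) cylinder(h=8.5, r=15.6) → bbox [-8.9,-3.2,7.4] .. [22.3,28,15.9]
B = cylinder(h=6.9, r=7.7) → bbox [-7.7,-7.7,0] .. [7.7,7.7,6.9]
lo = A.lo+B.lo = [-8.9-7.7, -3.2-7.7, 7.4+0] = [-16.600,-10.900,7.400]
hi = A.hi+B.hi = [22.3+7.7, 28+7.7, 15.9+6.9] = [30.000,35.700,22.800]
diag = √(46.6²+46.6²+15.4²) = √4580.28 = 67.678


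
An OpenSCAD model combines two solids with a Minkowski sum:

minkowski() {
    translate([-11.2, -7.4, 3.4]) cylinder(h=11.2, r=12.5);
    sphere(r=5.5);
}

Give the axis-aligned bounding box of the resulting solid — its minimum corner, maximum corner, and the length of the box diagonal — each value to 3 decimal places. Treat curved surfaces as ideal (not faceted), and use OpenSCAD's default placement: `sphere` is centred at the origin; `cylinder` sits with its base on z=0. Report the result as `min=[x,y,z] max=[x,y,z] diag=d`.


min=[-29.200,-25.400,-2.100] max=[6.800,10.600,20.100] diag=55.541

A = translate([-11.2, -7.4, 3.4]) cylinder(h=11.2, r=12.5) → bbox [-23.7,-19.9,3.4] .. [1.3,5.1,14.6]
B = sphere(r=5.5) → bbox [-5.5,-5.5,-5.5] .. [5.5,5.5,5.5]
lo = A.lo+B.lo = [-23.7-5.5, -19.9-5.5, 3.4-5.5] = [-29.200,-25.400,-2.100]
hi = A.hi+B.hi = [1.3+5.5, 5.1+5.5, 14.6+5.5] = [6.800,10.600,20.100]
diag = √(36²+36²+22.2²) = √3084.84 = 55.541


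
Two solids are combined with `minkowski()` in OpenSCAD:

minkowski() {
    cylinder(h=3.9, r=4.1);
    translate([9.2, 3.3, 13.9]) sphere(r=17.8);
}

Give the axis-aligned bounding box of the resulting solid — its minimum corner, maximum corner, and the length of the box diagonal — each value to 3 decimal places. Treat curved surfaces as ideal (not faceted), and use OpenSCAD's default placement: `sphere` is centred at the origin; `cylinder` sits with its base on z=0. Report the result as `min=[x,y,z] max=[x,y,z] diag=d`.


min=[-12.700,-18.600,-3.900] max=[31.100,25.200,35.600] diag=73.465

A = translate([9.2, 3.3, 13.9]) sphere(r=17.8) → bbox [-8.6,-14.5,-3.9] .. [27,21.1,31.7]
B = cylinder(h=3.9, r=4.1) → bbox [-4.1,-4.1,0] .. [4.1,4.1,3.9]
lo = A.lo+B.lo = [-8.6-4.1, -14.5-4.1, -3.9+0] = [-12.700,-18.600,-3.900]
hi = A.hi+B.hi = [27+4.1, 21.1+4.1, 31.7+3.9] = [31.100,25.200,35.600]
diag = √(43.8²+43.8²+39.5²) = √5397.13 = 73.465


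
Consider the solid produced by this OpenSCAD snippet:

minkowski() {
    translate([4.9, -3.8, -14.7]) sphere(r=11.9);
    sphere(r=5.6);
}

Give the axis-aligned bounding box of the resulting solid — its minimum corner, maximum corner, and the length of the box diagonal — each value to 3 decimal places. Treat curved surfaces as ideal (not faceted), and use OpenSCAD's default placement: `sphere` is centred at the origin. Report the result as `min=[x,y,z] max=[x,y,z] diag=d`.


A = translate([4.9, -3.8, -14.7]) sphere(r=11.9) → bbox [-7,-15.7,-26.6] .. [16.8,8.1,-2.8]
B = sphere(r=5.6) → bbox [-5.6,-5.6,-5.6] .. [5.6,5.6,5.6]
lo = A.lo+B.lo = [-7-5.6, -15.7-5.6, -26.6-5.6] = [-12.600,-21.300,-32.200]
hi = A.hi+B.hi = [16.8+5.6, 8.1+5.6, -2.8+5.6] = [22.400,13.700,2.800]
diag = √(35²+35²+35²) = √3675 = 60.622

min=[-12.600,-21.300,-32.200] max=[22.400,13.700,2.800] diag=60.622


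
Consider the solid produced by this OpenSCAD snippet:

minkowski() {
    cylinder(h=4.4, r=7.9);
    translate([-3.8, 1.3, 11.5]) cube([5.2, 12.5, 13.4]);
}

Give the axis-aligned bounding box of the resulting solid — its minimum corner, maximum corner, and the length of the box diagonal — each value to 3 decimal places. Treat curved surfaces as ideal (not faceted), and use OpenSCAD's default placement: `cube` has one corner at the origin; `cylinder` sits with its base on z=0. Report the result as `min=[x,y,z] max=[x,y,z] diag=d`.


min=[-11.700,-6.600,11.500] max=[9.300,21.700,29.300] diag=39.481

A = translate([-3.8, 1.3, 11.5]) cube([5.2, 12.5, 13.4]) → bbox [-3.8,1.3,11.5] .. [1.4,13.8,24.9]
B = cylinder(h=4.4, r=7.9) → bbox [-7.9,-7.9,0] .. [7.9,7.9,4.4]
lo = A.lo+B.lo = [-3.8-7.9, 1.3-7.9, 11.5+0] = [-11.700,-6.600,11.500]
hi = A.hi+B.hi = [1.4+7.9, 13.8+7.9, 24.9+4.4] = [9.300,21.700,29.300]
diag = √(21²+28.3²+17.8²) = √1558.73 = 39.481


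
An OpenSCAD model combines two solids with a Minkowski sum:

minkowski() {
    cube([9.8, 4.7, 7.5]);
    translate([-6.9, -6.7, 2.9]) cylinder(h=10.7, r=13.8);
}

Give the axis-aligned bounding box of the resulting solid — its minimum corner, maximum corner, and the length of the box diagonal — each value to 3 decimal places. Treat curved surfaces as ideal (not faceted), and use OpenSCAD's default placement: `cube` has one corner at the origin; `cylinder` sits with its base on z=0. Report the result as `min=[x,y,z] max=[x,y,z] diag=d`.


min=[-20.700,-20.500,2.900] max=[16.700,11.800,21.100] diag=52.662

A = translate([-6.9, -6.7, 2.9]) cylinder(h=10.7, r=13.8) → bbox [-20.7,-20.5,2.9] .. [6.9,7.1,13.6]
B = cube([9.8, 4.7, 7.5]) → bbox [0,0,0] .. [9.8,4.7,7.5]
lo = A.lo+B.lo = [-20.7+0, -20.5+0, 2.9+0] = [-20.700,-20.500,2.900]
hi = A.hi+B.hi = [6.9+9.8, 7.1+4.7, 13.6+7.5] = [16.700,11.800,21.100]
diag = √(37.4²+32.3²+18.2²) = √2773.29 = 52.662


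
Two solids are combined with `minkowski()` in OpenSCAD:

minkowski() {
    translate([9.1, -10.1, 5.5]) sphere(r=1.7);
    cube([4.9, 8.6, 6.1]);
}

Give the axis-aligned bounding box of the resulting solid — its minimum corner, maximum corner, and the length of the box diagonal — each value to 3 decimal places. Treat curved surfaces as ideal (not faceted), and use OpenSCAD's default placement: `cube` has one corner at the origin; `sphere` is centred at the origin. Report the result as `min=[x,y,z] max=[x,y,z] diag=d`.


min=[7.400,-11.800,3.800] max=[15.700,0.200,13.300] diag=17.411

A = translate([9.1, -10.1, 5.5]) sphere(r=1.7) → bbox [7.4,-11.8,3.8] .. [10.8,-8.4,7.2]
B = cube([4.9, 8.6, 6.1]) → bbox [0,0,0] .. [4.9,8.6,6.1]
lo = A.lo+B.lo = [7.4+0, -11.8+0, 3.8+0] = [7.400,-11.800,3.800]
hi = A.hi+B.hi = [10.8+4.9, -8.4+8.6, 7.2+6.1] = [15.700,0.200,13.300]
diag = √(8.3²+12²+9.5²) = √303.14 = 17.411


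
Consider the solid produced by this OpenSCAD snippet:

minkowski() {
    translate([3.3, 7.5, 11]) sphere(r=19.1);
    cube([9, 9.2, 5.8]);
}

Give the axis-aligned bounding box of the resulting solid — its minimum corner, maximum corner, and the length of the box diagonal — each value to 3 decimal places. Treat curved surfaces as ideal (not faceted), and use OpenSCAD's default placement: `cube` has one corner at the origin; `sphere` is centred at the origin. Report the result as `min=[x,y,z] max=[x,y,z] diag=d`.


min=[-15.800,-11.600,-8.100] max=[31.400,35.800,35.900] diag=80.066

A = translate([3.3, 7.5, 11]) sphere(r=19.1) → bbox [-15.8,-11.6,-8.1] .. [22.4,26.6,30.1]
B = cube([9, 9.2, 5.8]) → bbox [0,0,0] .. [9,9.2,5.8]
lo = A.lo+B.lo = [-15.8+0, -11.6+0, -8.1+0] = [-15.800,-11.600,-8.100]
hi = A.hi+B.hi = [22.4+9, 26.6+9.2, 30.1+5.8] = [31.400,35.800,35.900]
diag = √(47.2²+47.4²+44²) = √6410.6 = 80.066


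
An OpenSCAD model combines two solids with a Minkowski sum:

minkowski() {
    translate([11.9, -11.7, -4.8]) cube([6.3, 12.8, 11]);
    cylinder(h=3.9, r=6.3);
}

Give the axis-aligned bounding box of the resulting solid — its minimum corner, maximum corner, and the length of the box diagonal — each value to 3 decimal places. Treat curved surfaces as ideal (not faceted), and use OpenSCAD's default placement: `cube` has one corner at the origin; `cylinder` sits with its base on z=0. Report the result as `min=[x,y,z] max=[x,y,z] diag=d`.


min=[5.600,-18.000,-4.800] max=[24.500,7.400,10.100] diag=34.991

A = translate([11.9, -11.7, -4.8]) cube([6.3, 12.8, 11]) → bbox [11.9,-11.7,-4.8] .. [18.2,1.1,6.2]
B = cylinder(h=3.9, r=6.3) → bbox [-6.3,-6.3,0] .. [6.3,6.3,3.9]
lo = A.lo+B.lo = [11.9-6.3, -11.7-6.3, -4.8+0] = [5.600,-18.000,-4.800]
hi = A.hi+B.hi = [18.2+6.3, 1.1+6.3, 6.2+3.9] = [24.500,7.400,10.100]
diag = √(18.9²+25.4²+14.9²) = √1224.38 = 34.991


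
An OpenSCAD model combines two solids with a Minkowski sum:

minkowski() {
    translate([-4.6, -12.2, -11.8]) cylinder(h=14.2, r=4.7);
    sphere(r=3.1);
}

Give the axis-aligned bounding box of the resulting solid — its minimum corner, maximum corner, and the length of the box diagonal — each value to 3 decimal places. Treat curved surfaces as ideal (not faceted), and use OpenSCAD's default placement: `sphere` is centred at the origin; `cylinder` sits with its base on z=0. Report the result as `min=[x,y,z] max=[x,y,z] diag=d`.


min=[-12.400,-20.000,-14.900] max=[3.200,-4.400,5.500] diag=30.048

A = translate([-4.6, -12.2, -11.8]) cylinder(h=14.2, r=4.7) → bbox [-9.3,-16.9,-11.8] .. [0.1,-7.5,2.4]
B = sphere(r=3.1) → bbox [-3.1,-3.1,-3.1] .. [3.1,3.1,3.1]
lo = A.lo+B.lo = [-9.3-3.1, -16.9-3.1, -11.8-3.1] = [-12.400,-20.000,-14.900]
hi = A.hi+B.hi = [0.1+3.1, -7.5+3.1, 2.4+3.1] = [3.200,-4.400,5.500]
diag = √(15.6²+15.6²+20.4²) = √902.88 = 30.048


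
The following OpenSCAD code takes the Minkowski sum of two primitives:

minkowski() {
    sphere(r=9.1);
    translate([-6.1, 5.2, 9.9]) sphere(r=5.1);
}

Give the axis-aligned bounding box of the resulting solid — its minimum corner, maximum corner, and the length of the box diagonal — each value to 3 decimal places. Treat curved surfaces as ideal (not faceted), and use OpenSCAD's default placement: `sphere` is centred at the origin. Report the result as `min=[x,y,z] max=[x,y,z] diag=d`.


A = translate([-6.1, 5.2, 9.9]) sphere(r=5.1) → bbox [-11.2,0.1,4.8] .. [-1,10.3,15]
B = sphere(r=9.1) → bbox [-9.1,-9.1,-9.1] .. [9.1,9.1,9.1]
lo = A.lo+B.lo = [-11.2-9.1, 0.1-9.1, 4.8-9.1] = [-20.300,-9.000,-4.300]
hi = A.hi+B.hi = [-1+9.1, 10.3+9.1, 15+9.1] = [8.100,19.400,24.100]
diag = √(28.4²+28.4²+28.4²) = √2419.68 = 49.190

min=[-20.300,-9.000,-4.300] max=[8.100,19.400,24.100] diag=49.190


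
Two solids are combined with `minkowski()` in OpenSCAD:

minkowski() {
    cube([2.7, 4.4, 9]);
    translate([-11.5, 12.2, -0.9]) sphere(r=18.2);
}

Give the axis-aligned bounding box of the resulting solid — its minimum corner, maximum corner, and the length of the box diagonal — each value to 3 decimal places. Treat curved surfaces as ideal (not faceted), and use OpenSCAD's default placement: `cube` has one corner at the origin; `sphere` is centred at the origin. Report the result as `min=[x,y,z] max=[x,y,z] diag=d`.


A = translate([-11.5, 12.2, -0.9]) sphere(r=18.2) → bbox [-29.7,-6,-19.1] .. [6.7,30.4,17.3]
B = cube([2.7, 4.4, 9]) → bbox [0,0,0] .. [2.7,4.4,9]
lo = A.lo+B.lo = [-29.7+0, -6+0, -19.1+0] = [-29.700,-6.000,-19.100]
hi = A.hi+B.hi = [6.7+2.7, 30.4+4.4, 17.3+9] = [9.400,34.800,26.300]
diag = √(39.1²+40.8²+45.4²) = √5254.61 = 72.489

min=[-29.700,-6.000,-19.100] max=[9.400,34.800,26.300] diag=72.489


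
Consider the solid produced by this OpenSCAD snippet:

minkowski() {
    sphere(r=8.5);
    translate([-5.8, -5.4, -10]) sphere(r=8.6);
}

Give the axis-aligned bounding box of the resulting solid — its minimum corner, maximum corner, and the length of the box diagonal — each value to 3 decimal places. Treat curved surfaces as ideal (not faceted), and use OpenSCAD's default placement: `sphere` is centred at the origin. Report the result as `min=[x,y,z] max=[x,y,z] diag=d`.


A = translate([-5.8, -5.4, -10]) sphere(r=8.6) → bbox [-14.4,-14,-18.6] .. [2.8,3.2,-1.4]
B = sphere(r=8.5) → bbox [-8.5,-8.5,-8.5] .. [8.5,8.5,8.5]
lo = A.lo+B.lo = [-14.4-8.5, -14-8.5, -18.6-8.5] = [-22.900,-22.500,-27.100]
hi = A.hi+B.hi = [2.8+8.5, 3.2+8.5, -1.4+8.5] = [11.300,11.700,7.100]
diag = √(34.2²+34.2²+34.2²) = √3508.92 = 59.236

min=[-22.900,-22.500,-27.100] max=[11.300,11.700,7.100] diag=59.236


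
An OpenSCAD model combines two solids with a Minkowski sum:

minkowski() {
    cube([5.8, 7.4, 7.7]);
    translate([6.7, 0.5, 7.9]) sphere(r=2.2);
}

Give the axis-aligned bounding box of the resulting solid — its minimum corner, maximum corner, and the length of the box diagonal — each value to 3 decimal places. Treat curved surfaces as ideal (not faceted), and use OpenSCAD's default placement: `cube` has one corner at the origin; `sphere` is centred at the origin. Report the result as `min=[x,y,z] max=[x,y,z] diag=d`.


A = translate([6.7, 0.5, 7.9]) sphere(r=2.2) → bbox [4.5,-1.7,5.7] .. [8.9,2.7,10.1]
B = cube([5.8, 7.4, 7.7]) → bbox [0,0,0] .. [5.8,7.4,7.7]
lo = A.lo+B.lo = [4.5+0, -1.7+0, 5.7+0] = [4.500,-1.700,5.700]
hi = A.hi+B.hi = [8.9+5.8, 2.7+7.4, 10.1+7.7] = [14.700,10.100,17.800]
diag = √(10.2²+11.8²+12.1²) = √389.69 = 19.741

min=[4.500,-1.700,5.700] max=[14.700,10.100,17.800] diag=19.741


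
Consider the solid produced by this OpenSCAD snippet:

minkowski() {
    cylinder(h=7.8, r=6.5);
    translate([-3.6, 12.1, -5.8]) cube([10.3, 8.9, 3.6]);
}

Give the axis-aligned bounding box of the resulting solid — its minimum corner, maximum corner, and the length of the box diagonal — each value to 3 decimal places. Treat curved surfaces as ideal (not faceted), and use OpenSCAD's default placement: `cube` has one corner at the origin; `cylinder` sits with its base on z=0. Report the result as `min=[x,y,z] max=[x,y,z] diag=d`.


A = translate([-3.6, 12.1, -5.8]) cube([10.3, 8.9, 3.6]) → bbox [-3.6,12.1,-5.8] .. [6.7,21,-2.2]
B = cylinder(h=7.8, r=6.5) → bbox [-6.5,-6.5,0] .. [6.5,6.5,7.8]
lo = A.lo+B.lo = [-3.6-6.5, 12.1-6.5, -5.8+0] = [-10.100,5.600,-5.800]
hi = A.hi+B.hi = [6.7+6.5, 21+6.5, -2.2+7.8] = [13.200,27.500,5.600]
diag = √(23.3²+21.9²+11.4²) = √1152.46 = 33.948

min=[-10.100,5.600,-5.800] max=[13.200,27.500,5.600] diag=33.948


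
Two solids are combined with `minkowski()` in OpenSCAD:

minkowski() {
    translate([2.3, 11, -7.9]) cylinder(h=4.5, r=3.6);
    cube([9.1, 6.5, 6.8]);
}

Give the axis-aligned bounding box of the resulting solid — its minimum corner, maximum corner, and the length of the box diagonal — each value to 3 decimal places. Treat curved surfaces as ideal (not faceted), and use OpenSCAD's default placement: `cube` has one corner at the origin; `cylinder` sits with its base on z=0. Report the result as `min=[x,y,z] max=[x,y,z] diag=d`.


A = translate([2.3, 11, -7.9]) cylinder(h=4.5, r=3.6) → bbox [-1.3,7.4,-7.9] .. [5.9,14.6,-3.4]
B = cube([9.1, 6.5, 6.8]) → bbox [0,0,0] .. [9.1,6.5,6.8]
lo = A.lo+B.lo = [-1.3+0, 7.4+0, -7.9+0] = [-1.300,7.400,-7.900]
hi = A.hi+B.hi = [5.9+9.1, 14.6+6.5, -3.4+6.8] = [15.000,21.100,3.400]
diag = √(16.3²+13.7²+11.3²) = √581.07 = 24.105

min=[-1.300,7.400,-7.900] max=[15.000,21.100,3.400] diag=24.105


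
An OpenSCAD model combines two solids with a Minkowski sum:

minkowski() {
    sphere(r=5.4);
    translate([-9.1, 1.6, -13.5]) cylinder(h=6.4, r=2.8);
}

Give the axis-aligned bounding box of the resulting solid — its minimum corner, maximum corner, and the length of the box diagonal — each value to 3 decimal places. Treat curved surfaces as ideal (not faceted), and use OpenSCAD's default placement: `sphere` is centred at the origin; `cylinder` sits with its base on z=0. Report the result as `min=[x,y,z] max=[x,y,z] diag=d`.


min=[-17.300,-6.600,-18.900] max=[-0.900,9.800,-1.700] diag=28.875

A = translate([-9.1, 1.6, -13.5]) cylinder(h=6.4, r=2.8) → bbox [-11.9,-1.2,-13.5] .. [-6.3,4.4,-7.1]
B = sphere(r=5.4) → bbox [-5.4,-5.4,-5.4] .. [5.4,5.4,5.4]
lo = A.lo+B.lo = [-11.9-5.4, -1.2-5.4, -13.5-5.4] = [-17.300,-6.600,-18.900]
hi = A.hi+B.hi = [-6.3+5.4, 4.4+5.4, -7.1+5.4] = [-0.900,9.800,-1.700]
diag = √(16.4²+16.4²+17.2²) = √833.76 = 28.875


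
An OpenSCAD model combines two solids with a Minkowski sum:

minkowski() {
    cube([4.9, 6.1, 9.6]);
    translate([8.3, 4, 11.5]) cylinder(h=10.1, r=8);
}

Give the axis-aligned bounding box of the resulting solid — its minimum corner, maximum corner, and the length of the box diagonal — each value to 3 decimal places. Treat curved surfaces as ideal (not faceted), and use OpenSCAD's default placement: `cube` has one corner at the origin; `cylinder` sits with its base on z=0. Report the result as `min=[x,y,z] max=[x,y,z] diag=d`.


A = translate([8.3, 4, 11.5]) cylinder(h=10.1, r=8) → bbox [0.3,-4,11.5] .. [16.3,12,21.6]
B = cube([4.9, 6.1, 9.6]) → bbox [0,0,0] .. [4.9,6.1,9.6]
lo = A.lo+B.lo = [0.3+0, -4+0, 11.5+0] = [0.300,-4.000,11.500]
hi = A.hi+B.hi = [16.3+4.9, 12+6.1, 21.6+9.6] = [21.200,18.100,31.200]
diag = √(20.9²+22.1²+19.7²) = √1313.31 = 36.240

min=[0.300,-4.000,11.500] max=[21.200,18.100,31.200] diag=36.240
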